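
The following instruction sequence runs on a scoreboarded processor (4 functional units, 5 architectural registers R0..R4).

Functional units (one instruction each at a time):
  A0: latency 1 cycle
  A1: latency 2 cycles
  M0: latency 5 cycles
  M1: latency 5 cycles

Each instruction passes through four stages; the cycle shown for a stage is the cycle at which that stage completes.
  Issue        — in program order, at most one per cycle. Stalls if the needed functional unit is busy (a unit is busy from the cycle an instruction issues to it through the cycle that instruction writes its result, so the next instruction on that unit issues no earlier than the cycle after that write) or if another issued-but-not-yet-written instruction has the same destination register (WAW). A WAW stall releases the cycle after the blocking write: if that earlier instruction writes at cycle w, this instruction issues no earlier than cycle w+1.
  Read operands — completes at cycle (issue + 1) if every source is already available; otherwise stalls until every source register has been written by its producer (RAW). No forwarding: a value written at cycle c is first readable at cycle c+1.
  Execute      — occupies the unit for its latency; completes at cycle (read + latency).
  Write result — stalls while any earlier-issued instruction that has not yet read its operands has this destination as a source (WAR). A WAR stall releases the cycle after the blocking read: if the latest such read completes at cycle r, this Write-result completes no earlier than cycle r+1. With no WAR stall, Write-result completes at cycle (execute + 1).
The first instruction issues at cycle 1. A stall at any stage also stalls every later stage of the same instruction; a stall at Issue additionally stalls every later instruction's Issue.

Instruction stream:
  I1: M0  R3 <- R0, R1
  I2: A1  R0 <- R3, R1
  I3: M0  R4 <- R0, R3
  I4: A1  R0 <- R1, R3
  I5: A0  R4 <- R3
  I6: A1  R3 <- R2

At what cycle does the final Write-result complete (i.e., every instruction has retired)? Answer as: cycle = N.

I1: IS=1 RO=2 EX=7 WR=8
I2: IS=2 RO=9 EX=11 WR=12  [RAW R3: wait I1 write@8]
I3: IS=9 RO=13 EX=18 WR=19  [struct: M0 busy until I1 writes@8; RAW R0: wait I2 write@12]
I4: IS=13 RO=14 EX=16 WR=17  [struct: A1 busy until I2 writes@12]
I5: IS=20 RO=21 EX=22 WR=23  [WAW R4: wait I3 write@19]
I6: IS=21 RO=22 EX=24 WR=25

cycle = 25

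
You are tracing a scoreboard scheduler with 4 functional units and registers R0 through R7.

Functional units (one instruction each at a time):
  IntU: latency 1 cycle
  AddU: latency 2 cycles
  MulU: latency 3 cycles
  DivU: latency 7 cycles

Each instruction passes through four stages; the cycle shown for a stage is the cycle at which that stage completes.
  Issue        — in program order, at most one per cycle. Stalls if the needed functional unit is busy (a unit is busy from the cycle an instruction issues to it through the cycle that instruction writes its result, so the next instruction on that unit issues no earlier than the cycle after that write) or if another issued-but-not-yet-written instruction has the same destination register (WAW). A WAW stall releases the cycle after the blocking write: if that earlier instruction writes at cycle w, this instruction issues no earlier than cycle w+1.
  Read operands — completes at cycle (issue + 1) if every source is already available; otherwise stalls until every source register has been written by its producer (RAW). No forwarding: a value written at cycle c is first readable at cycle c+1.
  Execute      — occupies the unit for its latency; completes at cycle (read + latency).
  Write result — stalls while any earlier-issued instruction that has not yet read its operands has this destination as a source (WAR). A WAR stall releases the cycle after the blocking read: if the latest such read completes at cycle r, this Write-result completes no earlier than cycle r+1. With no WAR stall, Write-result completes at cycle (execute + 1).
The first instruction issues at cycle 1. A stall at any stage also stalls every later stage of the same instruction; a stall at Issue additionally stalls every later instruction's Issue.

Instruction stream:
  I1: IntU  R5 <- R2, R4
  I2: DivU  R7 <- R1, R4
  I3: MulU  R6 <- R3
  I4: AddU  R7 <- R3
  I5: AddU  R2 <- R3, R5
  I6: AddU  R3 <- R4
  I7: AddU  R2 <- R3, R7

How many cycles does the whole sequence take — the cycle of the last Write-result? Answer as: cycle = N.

cycle = 31

c1: I1 dispatched to IntU
c2: I1 operands ready | I2 dispatched to DivU
c3: I1 complete | I2 operands ready | I3 dispatched to MulU
c4: R5←I1 | I3 operands ready
c7: I3 complete
c8: R6←I3
c10: I2 complete
c11: R7←I2
c12: I4 dispatched to AddU
c13: I4 operands ready
c15: I4 complete
c16: R7←I4
c17: I5 dispatched to AddU
c18: I5 operands ready
c20: I5 complete
c21: R2←I5
c22: I6 dispatched to AddU
c23: I6 operands ready
c25: I6 complete
c26: R3←I6
c27: I7 dispatched to AddU
c28: I7 operands ready
c30: I7 complete
c31: R2←I7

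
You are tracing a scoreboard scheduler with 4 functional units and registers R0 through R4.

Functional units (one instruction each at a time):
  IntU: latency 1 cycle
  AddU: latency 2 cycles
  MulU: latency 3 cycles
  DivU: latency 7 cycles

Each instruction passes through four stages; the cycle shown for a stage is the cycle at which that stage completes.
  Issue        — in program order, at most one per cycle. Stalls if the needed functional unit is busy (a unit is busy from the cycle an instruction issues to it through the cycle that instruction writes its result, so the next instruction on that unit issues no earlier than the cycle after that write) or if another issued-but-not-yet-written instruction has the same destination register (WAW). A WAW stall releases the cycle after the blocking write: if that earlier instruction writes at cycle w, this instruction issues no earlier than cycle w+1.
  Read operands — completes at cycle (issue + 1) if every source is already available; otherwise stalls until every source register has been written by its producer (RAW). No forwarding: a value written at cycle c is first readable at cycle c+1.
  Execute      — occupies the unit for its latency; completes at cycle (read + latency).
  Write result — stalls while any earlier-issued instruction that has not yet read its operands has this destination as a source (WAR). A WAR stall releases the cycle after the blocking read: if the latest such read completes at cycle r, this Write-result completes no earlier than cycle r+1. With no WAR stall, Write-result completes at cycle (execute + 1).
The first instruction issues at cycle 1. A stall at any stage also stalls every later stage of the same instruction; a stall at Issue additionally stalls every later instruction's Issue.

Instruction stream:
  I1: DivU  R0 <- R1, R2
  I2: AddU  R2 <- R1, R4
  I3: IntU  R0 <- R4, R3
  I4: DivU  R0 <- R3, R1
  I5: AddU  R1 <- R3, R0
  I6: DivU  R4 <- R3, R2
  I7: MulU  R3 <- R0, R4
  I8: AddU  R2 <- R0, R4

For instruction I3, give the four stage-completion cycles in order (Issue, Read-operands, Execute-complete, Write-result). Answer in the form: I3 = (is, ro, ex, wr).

I3 = (11, 12, 13, 14)

c1: I1 issues→DivU
c2: I1 reads | I2 issues→AddU
c3: I2 reads
c5: I2 exec-done
c6: I2 writes R2
c9: I1 exec-done
c10: I1 writes R0
c11: I3 issues→IntU
c12: I3 reads
c13: I3 exec-done
c14: I3 writes R0
c15: I4 issues→DivU
c16: I4 reads | I5 issues→AddU
c23: I4 exec-done
c24: I4 writes R0
c25: I5 reads | I6 issues→DivU
c26: I6 reads | I7 issues→MulU
c27: I5 exec-done
c28: I5 writes R1
c29: I8 issues→AddU
c33: I6 exec-done
c34: I6 writes R4
c35: I7 reads | I8 reads
c37: I8 exec-done
c38: I7 exec-done | I8 writes R2
c39: I7 writes R3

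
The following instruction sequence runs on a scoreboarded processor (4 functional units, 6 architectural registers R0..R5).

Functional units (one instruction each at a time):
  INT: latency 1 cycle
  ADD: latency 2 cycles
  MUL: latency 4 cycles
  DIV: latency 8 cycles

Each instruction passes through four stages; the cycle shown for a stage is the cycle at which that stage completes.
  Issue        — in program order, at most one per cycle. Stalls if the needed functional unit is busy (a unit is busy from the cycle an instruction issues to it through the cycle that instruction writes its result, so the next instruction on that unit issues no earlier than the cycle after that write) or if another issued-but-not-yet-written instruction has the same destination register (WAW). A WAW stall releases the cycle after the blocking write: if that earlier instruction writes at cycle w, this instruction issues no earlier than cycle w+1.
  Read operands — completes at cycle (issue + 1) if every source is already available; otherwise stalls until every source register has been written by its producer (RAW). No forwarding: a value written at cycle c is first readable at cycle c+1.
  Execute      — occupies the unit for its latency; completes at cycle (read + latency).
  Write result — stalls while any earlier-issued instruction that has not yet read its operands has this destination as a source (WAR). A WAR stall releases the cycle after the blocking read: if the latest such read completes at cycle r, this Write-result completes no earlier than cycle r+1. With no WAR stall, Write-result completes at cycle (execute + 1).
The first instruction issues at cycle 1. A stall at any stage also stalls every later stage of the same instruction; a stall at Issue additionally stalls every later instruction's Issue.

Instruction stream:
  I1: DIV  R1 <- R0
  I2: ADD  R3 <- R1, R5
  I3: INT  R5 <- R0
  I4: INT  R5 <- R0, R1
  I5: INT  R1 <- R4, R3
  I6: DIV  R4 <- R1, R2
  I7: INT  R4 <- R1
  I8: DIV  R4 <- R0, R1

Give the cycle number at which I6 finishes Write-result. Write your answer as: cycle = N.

I1  is:1  ro:2  ex:10  wr:11
I2  is:2  ro:12  ex:14  wr:15  — RAW R1: wait I1 write@11
I3  is:3  ro:4  ex:5  wr:13  — WAR R5: wait I2 read@12
I4  is:14  ro:15  ex:16  wr:17  — struct: INT busy until I3 writes@13
I5  is:18  ro:19  ex:20  wr:21  — struct: INT busy until I4 writes@17
I6  is:19  ro:22  ex:30  wr:31  — RAW R1: wait I5 write@21
I7  is:32  ro:33  ex:34  wr:35  — WAW R4: wait I6 write@31
I8  is:36  ro:37  ex:45  wr:46  — WAW R4: wait I7 write@35

cycle = 31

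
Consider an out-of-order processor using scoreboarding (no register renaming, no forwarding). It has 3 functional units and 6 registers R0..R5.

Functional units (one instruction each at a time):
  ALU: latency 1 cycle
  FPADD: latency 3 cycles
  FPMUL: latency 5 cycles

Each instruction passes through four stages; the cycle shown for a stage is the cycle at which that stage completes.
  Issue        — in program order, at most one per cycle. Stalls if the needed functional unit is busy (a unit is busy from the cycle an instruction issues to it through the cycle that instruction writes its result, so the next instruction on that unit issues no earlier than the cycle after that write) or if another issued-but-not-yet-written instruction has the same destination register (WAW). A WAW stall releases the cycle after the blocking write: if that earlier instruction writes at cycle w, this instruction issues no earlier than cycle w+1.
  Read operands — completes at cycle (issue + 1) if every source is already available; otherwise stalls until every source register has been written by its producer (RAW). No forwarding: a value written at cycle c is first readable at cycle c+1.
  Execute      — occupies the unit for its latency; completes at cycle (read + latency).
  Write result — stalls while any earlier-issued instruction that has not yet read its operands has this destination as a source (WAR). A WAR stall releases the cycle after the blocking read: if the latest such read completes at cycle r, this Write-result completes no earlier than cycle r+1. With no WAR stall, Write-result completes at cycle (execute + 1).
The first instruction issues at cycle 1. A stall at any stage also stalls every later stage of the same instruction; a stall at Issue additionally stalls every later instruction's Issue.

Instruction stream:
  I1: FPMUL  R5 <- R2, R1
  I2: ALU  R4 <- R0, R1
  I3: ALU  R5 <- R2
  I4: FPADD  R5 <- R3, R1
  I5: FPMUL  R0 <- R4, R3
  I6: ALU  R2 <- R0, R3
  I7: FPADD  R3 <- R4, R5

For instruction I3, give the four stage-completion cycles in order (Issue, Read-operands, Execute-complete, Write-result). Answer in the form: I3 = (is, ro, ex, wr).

I1 -> (1, 2, 7, 8)
I2 -> (2, 3, 4, 5)
I3 -> (9, 10, 11, 12)  // WAW R5: wait I1 write@8
I4 -> (13, 14, 17, 18)  // WAW R5: wait I3 write@12
I5 -> (14, 15, 20, 21)
I6 -> (15, 22, 23, 24)  // RAW R0: wait I5 write@21
I7 -> (19, 20, 23, 24)  // struct: FPADD busy until I4 writes@18

I3 = (9, 10, 11, 12)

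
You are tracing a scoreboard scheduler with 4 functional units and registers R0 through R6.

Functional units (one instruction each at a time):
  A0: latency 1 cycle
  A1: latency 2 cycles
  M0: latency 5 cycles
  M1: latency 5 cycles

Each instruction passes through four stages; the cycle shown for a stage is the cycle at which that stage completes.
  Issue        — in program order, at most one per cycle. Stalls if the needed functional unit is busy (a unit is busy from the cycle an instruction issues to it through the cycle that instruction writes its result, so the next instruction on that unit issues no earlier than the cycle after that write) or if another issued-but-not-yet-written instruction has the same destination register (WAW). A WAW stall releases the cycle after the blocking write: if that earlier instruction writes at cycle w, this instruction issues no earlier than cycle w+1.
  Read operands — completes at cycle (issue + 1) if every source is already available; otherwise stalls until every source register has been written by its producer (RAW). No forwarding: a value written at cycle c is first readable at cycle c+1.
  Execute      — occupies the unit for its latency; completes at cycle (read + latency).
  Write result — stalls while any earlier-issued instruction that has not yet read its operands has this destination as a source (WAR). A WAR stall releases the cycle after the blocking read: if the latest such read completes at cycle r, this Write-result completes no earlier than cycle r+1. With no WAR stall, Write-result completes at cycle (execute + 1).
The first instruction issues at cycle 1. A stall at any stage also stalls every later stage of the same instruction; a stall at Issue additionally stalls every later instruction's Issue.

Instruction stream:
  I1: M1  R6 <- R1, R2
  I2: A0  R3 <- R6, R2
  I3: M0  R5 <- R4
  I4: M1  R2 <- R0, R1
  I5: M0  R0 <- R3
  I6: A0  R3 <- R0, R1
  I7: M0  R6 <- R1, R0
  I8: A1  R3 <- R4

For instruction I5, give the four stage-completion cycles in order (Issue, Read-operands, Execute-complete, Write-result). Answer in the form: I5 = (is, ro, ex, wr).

c1: I1 issues→M1
c2: I1 reads; I2 issues→A0
c3: I3 issues→M0
c4: I3 reads
c7: I1 exec-done
c8: I1 writes R6
c9: I2 reads; I3 exec-done; I4 issues→M1
c10: I2 exec-done; I3 writes R5; I4 reads
c11: I2 writes R3; I5 issues→M0
c12: I5 reads; I6 issues→A0
c15: I4 exec-done
c16: I4 writes R2
c17: I5 exec-done
c18: I5 writes R0
c19: I6 reads; I7 issues→M0
c20: I6 exec-done; I7 reads
c21: I6 writes R3
c22: I8 issues→A1
c23: I8 reads
c25: I7 exec-done; I8 exec-done
c26: I7 writes R6; I8 writes R3

I5 = (11, 12, 17, 18)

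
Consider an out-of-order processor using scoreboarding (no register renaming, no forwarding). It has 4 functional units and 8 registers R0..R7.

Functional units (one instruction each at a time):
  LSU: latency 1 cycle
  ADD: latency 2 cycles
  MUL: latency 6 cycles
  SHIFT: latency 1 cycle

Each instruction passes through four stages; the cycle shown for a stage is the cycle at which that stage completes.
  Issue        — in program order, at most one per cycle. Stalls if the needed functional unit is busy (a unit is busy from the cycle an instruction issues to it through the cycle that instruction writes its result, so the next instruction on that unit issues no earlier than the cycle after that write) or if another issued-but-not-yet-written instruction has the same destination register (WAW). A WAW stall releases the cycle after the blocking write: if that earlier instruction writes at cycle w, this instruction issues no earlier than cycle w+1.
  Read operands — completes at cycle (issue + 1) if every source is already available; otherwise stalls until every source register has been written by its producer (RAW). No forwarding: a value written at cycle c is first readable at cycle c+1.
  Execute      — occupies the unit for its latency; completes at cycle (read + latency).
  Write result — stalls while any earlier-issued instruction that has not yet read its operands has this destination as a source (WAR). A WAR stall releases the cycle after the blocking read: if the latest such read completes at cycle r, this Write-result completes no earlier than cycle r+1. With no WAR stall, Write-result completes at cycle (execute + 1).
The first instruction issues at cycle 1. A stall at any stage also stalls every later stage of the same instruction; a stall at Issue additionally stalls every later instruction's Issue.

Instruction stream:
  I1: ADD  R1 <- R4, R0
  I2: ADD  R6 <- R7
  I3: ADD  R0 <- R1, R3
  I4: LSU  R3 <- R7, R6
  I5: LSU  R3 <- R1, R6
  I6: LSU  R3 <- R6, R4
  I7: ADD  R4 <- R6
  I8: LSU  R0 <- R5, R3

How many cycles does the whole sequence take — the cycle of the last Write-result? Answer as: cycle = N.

I1: IS=1 RO=2 EX=4 WR=5
I2: IS=6 RO=7 EX=9 WR=10  [struct: ADD busy until I1 writes@5]
I3: IS=11 RO=12 EX=14 WR=15  [struct: ADD busy until I2 writes@10]
I4: IS=12 RO=13 EX=14 WR=15
I5: IS=16 RO=17 EX=18 WR=19  [struct: LSU busy until I4 writes@15]
I6: IS=20 RO=21 EX=22 WR=23  [struct: LSU busy until I5 writes@19]
I7: IS=21 RO=22 EX=24 WR=25
I8: IS=24 RO=25 EX=26 WR=27  [struct: LSU busy until I6 writes@23]

cycle = 27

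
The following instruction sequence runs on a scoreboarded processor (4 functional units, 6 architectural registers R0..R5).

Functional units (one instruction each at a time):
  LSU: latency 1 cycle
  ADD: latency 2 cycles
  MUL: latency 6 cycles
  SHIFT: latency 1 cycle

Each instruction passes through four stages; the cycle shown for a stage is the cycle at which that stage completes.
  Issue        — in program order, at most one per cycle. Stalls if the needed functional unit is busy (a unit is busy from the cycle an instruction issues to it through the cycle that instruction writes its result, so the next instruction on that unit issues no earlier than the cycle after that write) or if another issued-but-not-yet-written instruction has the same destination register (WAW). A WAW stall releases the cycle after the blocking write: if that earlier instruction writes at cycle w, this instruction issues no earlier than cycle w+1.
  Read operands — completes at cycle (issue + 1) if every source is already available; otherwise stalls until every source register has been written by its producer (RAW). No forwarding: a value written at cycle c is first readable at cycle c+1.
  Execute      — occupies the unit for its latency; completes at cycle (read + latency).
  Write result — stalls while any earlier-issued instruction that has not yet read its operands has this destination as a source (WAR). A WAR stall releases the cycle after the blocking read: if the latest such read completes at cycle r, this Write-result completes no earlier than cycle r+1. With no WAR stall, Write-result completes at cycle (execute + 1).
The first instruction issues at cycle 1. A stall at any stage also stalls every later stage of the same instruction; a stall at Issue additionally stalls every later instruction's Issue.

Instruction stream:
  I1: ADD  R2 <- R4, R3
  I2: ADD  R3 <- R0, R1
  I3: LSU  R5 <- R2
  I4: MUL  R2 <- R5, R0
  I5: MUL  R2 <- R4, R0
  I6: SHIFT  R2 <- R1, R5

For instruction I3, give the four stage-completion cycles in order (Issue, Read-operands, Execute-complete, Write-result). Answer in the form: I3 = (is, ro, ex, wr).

  I1 | 1 | 2 | 4 | 5
  I2 | 6 | 7 | 9 | 10   struct: ADD busy until I1 writes@5
  I3 | 7 | 8 | 9 | 10
  I4 | 8 | 11 | 17 | 18   RAW R5: wait I3 write@10
  I5 | 19 | 20 | 26 | 27   struct: MUL busy until I4 writes@18
  I6 | 28 | 29 | 30 | 31   WAW R2: wait I5 write@27

I3 = (7, 8, 9, 10)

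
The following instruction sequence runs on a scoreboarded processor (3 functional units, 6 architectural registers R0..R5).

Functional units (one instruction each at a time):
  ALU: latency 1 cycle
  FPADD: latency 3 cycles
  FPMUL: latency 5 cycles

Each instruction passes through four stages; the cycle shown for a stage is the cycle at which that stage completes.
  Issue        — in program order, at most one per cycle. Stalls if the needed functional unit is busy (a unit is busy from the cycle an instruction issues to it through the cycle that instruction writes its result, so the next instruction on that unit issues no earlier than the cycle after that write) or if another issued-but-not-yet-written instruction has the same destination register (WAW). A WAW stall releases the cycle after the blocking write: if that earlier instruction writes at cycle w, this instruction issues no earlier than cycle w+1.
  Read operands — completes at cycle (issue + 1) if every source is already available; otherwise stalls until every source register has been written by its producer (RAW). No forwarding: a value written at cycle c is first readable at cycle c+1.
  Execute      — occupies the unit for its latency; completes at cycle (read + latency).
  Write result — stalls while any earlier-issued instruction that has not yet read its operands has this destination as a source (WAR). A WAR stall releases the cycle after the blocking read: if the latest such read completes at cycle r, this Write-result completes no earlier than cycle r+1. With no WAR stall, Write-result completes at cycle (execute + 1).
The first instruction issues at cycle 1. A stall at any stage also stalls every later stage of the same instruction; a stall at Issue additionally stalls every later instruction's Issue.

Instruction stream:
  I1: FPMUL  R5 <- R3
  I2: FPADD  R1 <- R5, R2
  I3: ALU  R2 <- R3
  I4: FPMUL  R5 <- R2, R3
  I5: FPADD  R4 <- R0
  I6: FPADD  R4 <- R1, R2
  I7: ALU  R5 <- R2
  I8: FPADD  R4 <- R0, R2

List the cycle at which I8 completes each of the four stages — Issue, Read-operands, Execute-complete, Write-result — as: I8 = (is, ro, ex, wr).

cycle 1: I1 issues→FPMUL
cycle 2: I1 reads; I2 issues→FPADD
cycle 3: I3 issues→ALU
cycle 4: I3 reads
cycle 5: I3 exec-done
cycle 7: I1 exec-done
cycle 8: I1 writes R5
cycle 9: I2 reads; I4 issues→FPMUL
cycle 10: I3 writes R2
cycle 11: I4 reads
cycle 12: I2 exec-done
cycle 13: I2 writes R1
cycle 14: I5 issues→FPADD
cycle 15: I5 reads
cycle 16: I4 exec-done
cycle 17: I4 writes R5
cycle 18: I5 exec-done
cycle 19: I5 writes R4
cycle 20: I6 issues→FPADD
cycle 21: I6 reads; I7 issues→ALU
cycle 22: I7 reads
cycle 23: I7 exec-done
cycle 24: I6 exec-done; I7 writes R5
cycle 25: I6 writes R4
cycle 26: I8 issues→FPADD
cycle 27: I8 reads
cycle 30: I8 exec-done
cycle 31: I8 writes R4

I8 = (26, 27, 30, 31)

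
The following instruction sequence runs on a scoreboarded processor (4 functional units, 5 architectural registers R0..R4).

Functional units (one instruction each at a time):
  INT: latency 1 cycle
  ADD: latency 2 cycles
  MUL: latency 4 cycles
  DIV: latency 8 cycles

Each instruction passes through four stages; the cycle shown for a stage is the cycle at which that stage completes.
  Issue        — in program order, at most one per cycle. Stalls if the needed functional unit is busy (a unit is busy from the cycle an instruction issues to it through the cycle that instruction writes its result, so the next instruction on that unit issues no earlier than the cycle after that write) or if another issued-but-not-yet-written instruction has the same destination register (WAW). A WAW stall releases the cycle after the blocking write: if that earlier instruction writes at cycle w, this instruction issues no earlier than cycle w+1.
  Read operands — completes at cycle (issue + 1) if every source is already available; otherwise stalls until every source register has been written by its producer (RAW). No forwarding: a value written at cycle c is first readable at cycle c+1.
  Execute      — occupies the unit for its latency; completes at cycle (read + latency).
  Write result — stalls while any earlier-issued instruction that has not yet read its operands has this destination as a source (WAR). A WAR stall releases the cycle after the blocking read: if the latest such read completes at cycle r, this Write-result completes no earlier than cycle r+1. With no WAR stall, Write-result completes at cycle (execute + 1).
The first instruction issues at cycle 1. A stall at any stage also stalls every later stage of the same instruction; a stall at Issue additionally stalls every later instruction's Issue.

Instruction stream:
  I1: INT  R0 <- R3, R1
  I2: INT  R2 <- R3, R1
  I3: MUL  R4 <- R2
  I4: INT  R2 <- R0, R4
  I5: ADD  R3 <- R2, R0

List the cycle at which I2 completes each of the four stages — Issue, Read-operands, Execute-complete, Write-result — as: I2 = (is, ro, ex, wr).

I2 = (5, 6, 7, 8)

  I1 | 1 | 2 | 3 | 4
  I2 | 5 | 6 | 7 | 8   struct: INT busy until I1 writes@4
  I3 | 6 | 9 | 13 | 14   RAW R2: wait I2 write@8
  I4 | 9 | 15 | 16 | 17   struct: INT busy until I2 writes@8 · RAW R4: wait I3 write@14
  I5 | 10 | 18 | 20 | 21   RAW R2: wait I4 write@17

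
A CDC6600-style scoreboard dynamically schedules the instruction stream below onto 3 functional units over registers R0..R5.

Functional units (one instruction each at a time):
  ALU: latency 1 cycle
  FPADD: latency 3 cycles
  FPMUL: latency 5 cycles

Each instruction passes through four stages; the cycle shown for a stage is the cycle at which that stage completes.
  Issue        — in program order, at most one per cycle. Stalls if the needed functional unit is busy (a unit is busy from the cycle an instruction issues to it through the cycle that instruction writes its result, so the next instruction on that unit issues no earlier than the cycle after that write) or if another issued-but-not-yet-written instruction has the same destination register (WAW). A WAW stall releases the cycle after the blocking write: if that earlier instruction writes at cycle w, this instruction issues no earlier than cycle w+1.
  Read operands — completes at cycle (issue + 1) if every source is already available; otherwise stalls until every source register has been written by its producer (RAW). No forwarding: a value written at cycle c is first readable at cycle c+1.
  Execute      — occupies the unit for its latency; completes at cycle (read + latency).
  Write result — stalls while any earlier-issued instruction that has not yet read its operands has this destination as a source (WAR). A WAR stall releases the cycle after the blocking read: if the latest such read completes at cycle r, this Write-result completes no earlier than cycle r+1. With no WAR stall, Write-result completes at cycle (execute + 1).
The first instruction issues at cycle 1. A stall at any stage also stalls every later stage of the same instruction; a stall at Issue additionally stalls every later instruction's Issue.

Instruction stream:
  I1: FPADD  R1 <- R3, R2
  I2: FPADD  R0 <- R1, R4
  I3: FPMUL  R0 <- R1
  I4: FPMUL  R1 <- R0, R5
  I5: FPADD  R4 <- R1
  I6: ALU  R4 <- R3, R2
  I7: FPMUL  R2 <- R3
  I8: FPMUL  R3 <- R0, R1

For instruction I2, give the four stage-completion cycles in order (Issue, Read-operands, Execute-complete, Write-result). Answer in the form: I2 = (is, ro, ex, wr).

1) issue 1, read 2, done 5, write 6
2) issue 7, read 8, done 11, write 12  <struct: FPADD busy until I1 writes@6>
3) issue 13, read 14, done 19, write 20  <WAW R0: wait I2 write@12>
4) issue 21, read 22, done 27, write 28  <struct: FPMUL busy until I3 writes@20>
5) issue 22, read 29, done 32, write 33  <RAW R1: wait I4 write@28>
6) issue 34, read 35, done 36, write 37  <WAW R4: wait I5 write@33>
7) issue 35, read 36, done 41, write 42
8) issue 43, read 44, done 49, write 50  <struct: FPMUL busy until I7 writes@42>

I2 = (7, 8, 11, 12)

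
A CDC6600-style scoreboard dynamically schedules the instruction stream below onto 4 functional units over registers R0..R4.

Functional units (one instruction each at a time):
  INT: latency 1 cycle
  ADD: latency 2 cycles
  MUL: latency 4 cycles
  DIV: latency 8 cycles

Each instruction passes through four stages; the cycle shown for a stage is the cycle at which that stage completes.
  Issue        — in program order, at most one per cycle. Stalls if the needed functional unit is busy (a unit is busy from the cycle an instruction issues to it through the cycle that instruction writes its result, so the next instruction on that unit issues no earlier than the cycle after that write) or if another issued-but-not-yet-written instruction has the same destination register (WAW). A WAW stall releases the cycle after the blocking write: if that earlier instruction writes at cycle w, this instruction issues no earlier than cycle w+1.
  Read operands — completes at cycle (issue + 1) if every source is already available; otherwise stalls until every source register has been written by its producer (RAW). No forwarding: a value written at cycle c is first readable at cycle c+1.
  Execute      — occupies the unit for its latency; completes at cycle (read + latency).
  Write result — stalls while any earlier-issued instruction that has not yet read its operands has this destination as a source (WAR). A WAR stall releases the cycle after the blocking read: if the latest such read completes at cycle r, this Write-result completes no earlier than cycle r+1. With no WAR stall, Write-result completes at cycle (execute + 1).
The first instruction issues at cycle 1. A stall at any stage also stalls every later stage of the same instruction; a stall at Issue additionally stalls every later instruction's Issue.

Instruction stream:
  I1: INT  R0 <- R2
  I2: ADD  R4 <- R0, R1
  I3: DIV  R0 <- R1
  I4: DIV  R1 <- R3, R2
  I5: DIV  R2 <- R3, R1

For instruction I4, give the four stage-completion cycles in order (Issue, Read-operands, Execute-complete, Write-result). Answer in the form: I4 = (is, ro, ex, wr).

I4 = (16, 17, 25, 26)

1) issue 1, read 2, done 3, write 4
2) issue 2, read 5, done 7, write 8  <RAW R0: wait I1 write@4>
3) issue 5, read 6, done 14, write 15  <WAW R0: wait I1 write@4>
4) issue 16, read 17, done 25, write 26  <struct: DIV busy until I3 writes@15>
5) issue 27, read 28, done 36, write 37  <struct: DIV busy until I4 writes@26>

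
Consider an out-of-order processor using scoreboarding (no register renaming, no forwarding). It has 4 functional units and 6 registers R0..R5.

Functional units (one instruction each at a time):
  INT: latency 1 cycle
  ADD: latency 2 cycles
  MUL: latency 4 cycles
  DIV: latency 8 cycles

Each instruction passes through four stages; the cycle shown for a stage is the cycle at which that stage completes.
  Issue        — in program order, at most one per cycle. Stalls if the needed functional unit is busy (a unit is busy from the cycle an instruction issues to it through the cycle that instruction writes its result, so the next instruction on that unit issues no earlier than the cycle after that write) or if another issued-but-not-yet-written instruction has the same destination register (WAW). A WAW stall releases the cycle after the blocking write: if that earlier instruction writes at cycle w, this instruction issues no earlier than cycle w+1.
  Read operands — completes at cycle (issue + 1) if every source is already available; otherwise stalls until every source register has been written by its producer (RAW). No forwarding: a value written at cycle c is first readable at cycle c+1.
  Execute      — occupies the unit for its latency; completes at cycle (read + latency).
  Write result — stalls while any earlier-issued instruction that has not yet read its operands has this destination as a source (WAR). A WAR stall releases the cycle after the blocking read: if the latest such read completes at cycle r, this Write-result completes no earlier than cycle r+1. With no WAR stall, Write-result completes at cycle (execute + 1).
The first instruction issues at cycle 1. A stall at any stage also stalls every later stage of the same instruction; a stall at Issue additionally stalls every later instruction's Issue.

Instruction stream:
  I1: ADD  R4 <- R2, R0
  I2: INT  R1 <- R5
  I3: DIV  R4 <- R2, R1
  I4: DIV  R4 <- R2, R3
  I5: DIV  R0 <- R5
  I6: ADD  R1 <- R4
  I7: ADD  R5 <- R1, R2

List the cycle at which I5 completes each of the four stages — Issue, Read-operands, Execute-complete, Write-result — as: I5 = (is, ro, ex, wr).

I1: IS=1 RO=2 EX=4 WR=5
I2: IS=2 RO=3 EX=4 WR=5
I3: IS=6 RO=7 EX=15 WR=16  [WAW R4: wait I1 write@5]
I4: IS=17 RO=18 EX=26 WR=27  [struct: DIV busy until I3 writes@16]
I5: IS=28 RO=29 EX=37 WR=38  [struct: DIV busy until I4 writes@27]
I6: IS=29 RO=30 EX=32 WR=33
I7: IS=34 RO=35 EX=37 WR=38  [struct: ADD busy until I6 writes@33]

I5 = (28, 29, 37, 38)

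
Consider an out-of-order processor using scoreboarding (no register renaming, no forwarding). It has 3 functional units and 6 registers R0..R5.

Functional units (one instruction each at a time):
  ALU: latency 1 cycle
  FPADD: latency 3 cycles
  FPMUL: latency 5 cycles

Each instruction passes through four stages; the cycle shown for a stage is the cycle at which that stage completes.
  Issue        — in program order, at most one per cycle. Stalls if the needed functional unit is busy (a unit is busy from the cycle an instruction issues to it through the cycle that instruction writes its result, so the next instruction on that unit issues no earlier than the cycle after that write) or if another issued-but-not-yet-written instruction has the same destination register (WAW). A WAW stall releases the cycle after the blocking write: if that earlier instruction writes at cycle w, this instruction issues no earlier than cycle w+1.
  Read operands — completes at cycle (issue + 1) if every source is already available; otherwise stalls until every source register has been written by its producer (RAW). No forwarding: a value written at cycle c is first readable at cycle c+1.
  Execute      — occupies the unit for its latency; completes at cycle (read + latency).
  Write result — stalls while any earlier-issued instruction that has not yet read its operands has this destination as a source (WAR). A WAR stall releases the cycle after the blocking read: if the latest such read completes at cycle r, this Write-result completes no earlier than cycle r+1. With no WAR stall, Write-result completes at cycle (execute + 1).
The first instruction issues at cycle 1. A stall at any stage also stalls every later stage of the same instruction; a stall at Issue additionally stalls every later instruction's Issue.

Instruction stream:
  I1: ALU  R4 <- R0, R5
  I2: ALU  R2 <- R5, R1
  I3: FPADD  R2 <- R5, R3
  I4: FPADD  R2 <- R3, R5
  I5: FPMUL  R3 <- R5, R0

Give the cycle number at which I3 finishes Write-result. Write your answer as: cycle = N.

cycle = 14

I1 -> (1, 2, 3, 4)
I2 -> (5, 6, 7, 8)  // struct: ALU busy until I1 writes@4
I3 -> (9, 10, 13, 14)  // WAW R2: wait I2 write@8
I4 -> (15, 16, 19, 20)  // struct: FPADD busy until I3 writes@14
I5 -> (16, 17, 22, 23)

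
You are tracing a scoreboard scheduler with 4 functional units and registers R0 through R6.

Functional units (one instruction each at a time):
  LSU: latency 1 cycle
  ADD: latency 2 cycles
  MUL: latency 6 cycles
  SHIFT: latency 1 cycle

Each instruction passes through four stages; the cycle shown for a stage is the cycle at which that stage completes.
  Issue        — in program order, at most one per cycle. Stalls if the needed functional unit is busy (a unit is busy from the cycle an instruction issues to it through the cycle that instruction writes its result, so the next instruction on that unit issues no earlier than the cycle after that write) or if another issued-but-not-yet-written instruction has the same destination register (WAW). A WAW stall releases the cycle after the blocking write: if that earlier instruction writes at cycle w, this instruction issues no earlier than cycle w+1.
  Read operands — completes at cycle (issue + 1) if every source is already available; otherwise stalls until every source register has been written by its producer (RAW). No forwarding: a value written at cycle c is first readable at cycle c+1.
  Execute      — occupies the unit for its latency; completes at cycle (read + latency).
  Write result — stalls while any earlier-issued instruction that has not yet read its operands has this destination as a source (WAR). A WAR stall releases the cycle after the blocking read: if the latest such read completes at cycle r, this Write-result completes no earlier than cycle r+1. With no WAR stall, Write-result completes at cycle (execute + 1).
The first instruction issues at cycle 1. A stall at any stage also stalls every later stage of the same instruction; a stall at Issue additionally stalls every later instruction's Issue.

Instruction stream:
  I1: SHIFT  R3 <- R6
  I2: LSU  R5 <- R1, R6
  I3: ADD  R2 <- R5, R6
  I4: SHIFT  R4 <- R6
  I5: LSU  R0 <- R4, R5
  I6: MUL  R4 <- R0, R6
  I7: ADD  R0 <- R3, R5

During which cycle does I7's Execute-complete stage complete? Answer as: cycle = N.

t=1  I1 issues→SHIFT
t=2  I1 reads · I2 issues→LSU
t=3  I1 exec-done · I2 reads · I3 issues→ADD
t=4  I1 writes R3 · I2 exec-done
t=5  I2 writes R5 · I4 issues→SHIFT
t=6  I3 reads · I4 reads · I5 issues→LSU
t=7  I4 exec-done
t=8  I3 exec-done · I4 writes R4
t=9  I3 writes R2 · I5 reads · I6 issues→MUL
t=10  I5 exec-done
t=11  I5 writes R0
t=12  I6 reads · I7 issues→ADD
t=13  I7 reads
t=15  I7 exec-done
t=16  I7 writes R0
t=18  I6 exec-done
t=19  I6 writes R4

cycle = 15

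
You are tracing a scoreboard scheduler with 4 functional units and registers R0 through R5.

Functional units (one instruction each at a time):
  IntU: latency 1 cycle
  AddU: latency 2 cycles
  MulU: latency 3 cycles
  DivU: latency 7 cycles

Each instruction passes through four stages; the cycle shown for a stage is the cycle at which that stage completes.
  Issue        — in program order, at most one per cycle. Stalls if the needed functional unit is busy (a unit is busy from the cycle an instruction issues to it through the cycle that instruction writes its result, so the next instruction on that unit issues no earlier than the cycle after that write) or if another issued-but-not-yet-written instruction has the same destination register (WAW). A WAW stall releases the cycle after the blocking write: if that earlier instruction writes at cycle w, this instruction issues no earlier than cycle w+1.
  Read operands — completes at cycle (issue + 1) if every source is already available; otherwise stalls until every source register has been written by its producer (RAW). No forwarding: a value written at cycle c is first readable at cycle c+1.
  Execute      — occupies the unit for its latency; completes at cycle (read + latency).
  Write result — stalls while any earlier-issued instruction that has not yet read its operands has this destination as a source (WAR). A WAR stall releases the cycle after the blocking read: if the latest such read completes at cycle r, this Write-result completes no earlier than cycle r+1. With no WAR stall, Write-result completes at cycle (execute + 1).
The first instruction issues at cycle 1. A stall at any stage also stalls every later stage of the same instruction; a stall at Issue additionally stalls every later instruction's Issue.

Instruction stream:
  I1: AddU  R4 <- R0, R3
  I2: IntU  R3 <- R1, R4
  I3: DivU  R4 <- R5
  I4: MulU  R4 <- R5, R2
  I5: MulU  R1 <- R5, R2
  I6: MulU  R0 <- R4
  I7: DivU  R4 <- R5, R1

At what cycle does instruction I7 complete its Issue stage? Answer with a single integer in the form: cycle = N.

[1] I1→AddU
[2] I1 RO | I2→IntU
[4] I1 EX
[5] I1 WR R4
[6] I2 RO | I3→DivU
[7] I2 EX | I3 RO
[8] I2 WR R3
[14] I3 EX
[15] I3 WR R4
[16] I4→MulU
[17] I4 RO
[20] I4 EX
[21] I4 WR R4
[22] I5→MulU
[23] I5 RO
[26] I5 EX
[27] I5 WR R1
[28] I6→MulU
[29] I6 RO | I7→DivU
[30] I7 RO
[32] I6 EX
[33] I6 WR R0
[37] I7 EX
[38] I7 WR R4

cycle = 29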